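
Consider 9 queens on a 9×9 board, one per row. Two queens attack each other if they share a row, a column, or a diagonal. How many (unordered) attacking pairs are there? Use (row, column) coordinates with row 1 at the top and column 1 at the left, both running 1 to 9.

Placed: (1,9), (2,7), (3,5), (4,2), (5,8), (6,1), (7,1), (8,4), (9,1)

Same column: (6,1)–(7,1) (column 1); (6,1)–(9,1) (column 1); (7,1)–(9,1) (column 1).
Same diagonal: (1,9)–(9,1) (|1−9| = |9−1| = 8); (3,5)–(7,1) (|3−7| = |5−1| = 4).
Total attacking pairs: 5.

5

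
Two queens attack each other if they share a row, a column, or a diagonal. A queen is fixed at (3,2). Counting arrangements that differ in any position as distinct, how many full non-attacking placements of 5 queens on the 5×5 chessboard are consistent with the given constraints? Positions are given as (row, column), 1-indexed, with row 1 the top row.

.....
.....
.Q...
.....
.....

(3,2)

Branch on row 1: col 1 → 1; col 3 → 1; col 5 → 0.
Sum: 1 + 1 + 0 = 2.

2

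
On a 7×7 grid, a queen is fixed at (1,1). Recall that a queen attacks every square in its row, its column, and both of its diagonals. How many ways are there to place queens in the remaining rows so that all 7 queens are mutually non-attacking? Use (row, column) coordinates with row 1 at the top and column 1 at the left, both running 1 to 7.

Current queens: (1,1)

Branch on row 2: col 3 → 1; col 4 → 1; col 5 → 1; col 6 → 1; col 7 → 0.
Sum: 1 + 1 + 1 + 1 + 0 = 4.

4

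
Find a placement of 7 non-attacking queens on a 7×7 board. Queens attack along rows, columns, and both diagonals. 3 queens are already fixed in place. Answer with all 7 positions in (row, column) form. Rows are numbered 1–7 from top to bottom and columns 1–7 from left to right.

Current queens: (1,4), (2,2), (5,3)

(1,4) (2,2) (3,7) (4,5) (5,3) (6,1) (7,6)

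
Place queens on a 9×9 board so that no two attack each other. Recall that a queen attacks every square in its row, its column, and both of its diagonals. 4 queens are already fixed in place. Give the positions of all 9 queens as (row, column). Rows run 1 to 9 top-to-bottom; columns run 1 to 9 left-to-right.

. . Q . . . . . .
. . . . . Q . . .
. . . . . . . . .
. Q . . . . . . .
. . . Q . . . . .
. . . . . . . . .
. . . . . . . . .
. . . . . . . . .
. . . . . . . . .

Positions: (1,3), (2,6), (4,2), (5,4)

Row 3: attacked by (1,3)→{1,3,5}; (2,6)→{5,6,7}; (4,2)→{1,2,3}; (5,4)→{2,4,6}. Safe: 8, 9. Place at column 8.
Row 6: attacked by (1,3)→{3,8}; (2,6)→{2,6}; (3,8)→{5,8}; (4,2)→{2,4}; (5,4)→{3,4,5}. Safe: 1, 7, 9. Place at column 9.
Row 7: attacked by (1,3)→{3,9}; (2,6)→{1,6}; (3,8)→{4,8}; (4,2)→{2,5}; (5,4)→{2,4,6}; (6,9)→{8,9}. Safe: 7. Place at column 7.
Row 8: attacked by (1,3)→{3}; (2,6)→{6}; (3,8)→{3,8}; (4,2)→{2,6}; (5,4)→{1,4,7}; (6,9)→{7,9}; (7,7)→{6,7,8}. Safe: 5. Place at column 5.
Row 9: attacked by (1,3)→{3}; (2,6)→{6}; (3,8)→{2,8}; (4,2)→{2,7}; (5,4)→{4,8}; (6,9)→{6,9}; (7,7)→{5,7,9}; (8,5)→{4,5,6}. Safe: 1. Place at column 1.
Columns [3, 6, 8, 2, 4, 9, 7, 5, 1], r−c [-2, -4, -5, 2, 1, -3, 0, 3, 8], r+c [4, 8, 11, 6, 9, 15, 14, 13, 10] are all distinct, so no two queens attack.

(1,3) (2,6) (3,8) (4,2) (5,4) (6,9) (7,7) (8,5) (9,1)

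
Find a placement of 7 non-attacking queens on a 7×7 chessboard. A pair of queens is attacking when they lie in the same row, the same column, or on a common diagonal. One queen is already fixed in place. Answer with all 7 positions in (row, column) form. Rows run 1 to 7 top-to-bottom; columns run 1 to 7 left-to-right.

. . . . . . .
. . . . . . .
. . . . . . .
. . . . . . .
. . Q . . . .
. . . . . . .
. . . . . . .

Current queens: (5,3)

Row 1: attacked by (5,3)→{3,7}. Safe: 1, 2, 4, 5, 6. Place at column 1.
Row 2: attacked by (1,1)→{1,2}; (5,3)→{3,6}. Safe: 4, 5, 7. Place at column 5.
Row 3: attacked by (1,1)→{1,3}; (2,5)→{4,5,6}; (5,3)→{1,3,5}. Safe: 2, 7. Place at column 2.
Row 4: attacked by (1,1)→{1,4}; (2,5)→{3,5,7}; (3,2)→{1,2,3}; (5,3)→{2,3,4}. Safe: 6. Place at column 6.
Row 6: attacked by (1,1)→{1,6}; (2,5)→{1,5}; (3,2)→{2,5}; (4,6)→{4,6}; (5,3)→{2,3,4}. Safe: 7. Place at column 7.
Row 7: attacked by (1,1)→{1,7}; (2,5)→{5}; (3,2)→{2,6}; (4,6)→{3,6}; (5,3)→{1,3,5}; (6,7)→{6,7}. Safe: 4. Place at column 4.
Columns [1, 5, 2, 6, 3, 7, 4], r−c [0, -3, 1, -2, 2, -1, 3], r+c [2, 7, 5, 10, 8, 13, 11] are all distinct, so no two queens attack.

(1,1) (2,5) (3,2) (4,6) (5,3) (6,7) (7,4)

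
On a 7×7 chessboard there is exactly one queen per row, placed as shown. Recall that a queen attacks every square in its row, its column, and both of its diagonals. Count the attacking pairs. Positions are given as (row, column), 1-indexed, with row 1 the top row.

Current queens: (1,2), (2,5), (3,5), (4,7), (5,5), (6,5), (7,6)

9

Same column: (2,5)–(3,5) (column 5); (2,5)–(5,5) (column 5); (2,5)–(6,5) (column 5); (3,5)–(5,5) (column 5); (3,5)–(6,5) (column 5); (5,5)–(6,5) (column 5).
Same diagonal: (2,5)–(4,7) (|2−4| = |5−7| = 2); (4,7)–(6,5) (|4−6| = |7−5| = 2); (6,5)–(7,6) (|6−7| = |5−6| = 1).
Total attacking pairs: 9.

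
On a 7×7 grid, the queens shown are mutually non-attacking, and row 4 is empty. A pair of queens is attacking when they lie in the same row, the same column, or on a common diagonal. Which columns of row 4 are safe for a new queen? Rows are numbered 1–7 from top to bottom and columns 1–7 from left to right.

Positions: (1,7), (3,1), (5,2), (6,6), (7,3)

columns 5

(1,7) attacks row 4 at column 7 and diagonals 4.
(3,1) attacks row 4 at column 1 and diagonals 2.
(5,2) attacks row 4 at column 2 and diagonals 1, 3.
(6,6) attacks row 4 at column 6 and diagonals 4.
(7,3) attacks row 4 at column 3 and diagonals 6.
Attacked columns: {1, 2, 3, 4, 6, 7}. Safe: {5}.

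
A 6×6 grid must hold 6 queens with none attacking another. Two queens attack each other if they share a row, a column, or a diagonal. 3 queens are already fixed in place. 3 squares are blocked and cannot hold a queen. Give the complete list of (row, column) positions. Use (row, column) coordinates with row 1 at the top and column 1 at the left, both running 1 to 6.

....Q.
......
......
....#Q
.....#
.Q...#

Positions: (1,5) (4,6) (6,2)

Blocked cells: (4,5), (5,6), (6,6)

(1,5) (2,3) (3,1) (4,6) (5,4) (6,2)

Row 2: attacked by (1,5)→{4,5,6}; (4,6)→{4,6}; (6,2)→{2,6}. Safe: 1, 3. Place at column 3.
Row 3: attacked by (1,5)→{3,5}; (2,3)→{2,3,4}; (4,6)→{5,6}; (6,2)→{2,5}. Safe: 1. Place at column 1.
Row 5: attacked by (1,5)→{1,5}; (2,3)→{3,6}; (3,1)→{1,3}; (4,6)→{5,6}; (6,2)→{1,2,3}. Blocked: 6. Safe: 4. Place at column 4.
Columns [5, 3, 1, 6, 4, 2], r−c [-4, -1, 2, -2, 1, 4], r+c [6, 5, 4, 10, 9, 8] are all distinct, so no two queens attack.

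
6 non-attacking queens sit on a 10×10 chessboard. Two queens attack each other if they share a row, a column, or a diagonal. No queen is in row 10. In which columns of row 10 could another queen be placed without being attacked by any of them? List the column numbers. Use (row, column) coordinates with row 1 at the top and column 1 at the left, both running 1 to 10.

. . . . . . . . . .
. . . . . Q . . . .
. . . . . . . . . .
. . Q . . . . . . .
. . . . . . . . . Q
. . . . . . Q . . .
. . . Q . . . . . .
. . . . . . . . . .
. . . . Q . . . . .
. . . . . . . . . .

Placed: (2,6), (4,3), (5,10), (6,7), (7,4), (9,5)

columns 2, 8

(2,6) attacks row 10 at column 6.
(4,3) attacks row 10 at column 3 and diagonals 9.
(5,10) attacks row 10 at column 10 and diagonals 5.
(6,7) attacks row 10 at column 7 and diagonals 3.
(7,4) attacks row 10 at column 4 and diagonals 1, 7.
(9,5) attacks row 10 at column 5 and diagonals 4, 6.
Attacked columns: {1, 3, 4, 5, 6, 7, 9, 10}. Safe: {2, 8}.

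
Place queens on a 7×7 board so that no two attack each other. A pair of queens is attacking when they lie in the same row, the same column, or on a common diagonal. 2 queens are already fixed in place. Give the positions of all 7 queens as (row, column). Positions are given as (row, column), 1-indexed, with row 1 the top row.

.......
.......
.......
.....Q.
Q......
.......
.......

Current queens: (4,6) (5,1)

Row 1: attacked by (4,6)→{3,6}; (5,1)→{1,5}. Safe: 2, 4, 7. Place at column 7.
Row 2: attacked by (1,7)→{6,7}; (4,6)→{4,6}; (5,1)→{1,4}. Safe: 2, 3, 5. Place at column 2.
Row 3: attacked by (1,7)→{5,7}; (2,2)→{1,2,3}; (4,6)→{5,6,7}; (5,1)→{1,3}. Safe: 4. Place at column 4.
Row 6: attacked by (1,7)→{2,7}; (2,2)→{2,6}; (3,4)→{1,4,7}; (4,6)→{4,6}; (5,1)→{1,2}. Safe: 3, 5. Place at column 3.
Row 7: attacked by (1,7)→{1,7}; (2,2)→{2,7}; (3,4)→{4}; (4,6)→{3,6}; (5,1)→{1,3}; (6,3)→{2,3,4}. Safe: 5. Place at column 5.
Columns [7, 2, 4, 6, 1, 3, 5], r−c [-6, 0, -1, -2, 4, 3, 2], r+c [8, 4, 7, 10, 6, 9, 12] are all distinct, so no two queens attack.

(1,7) (2,2) (3,4) (4,6) (5,1) (6,3) (7,5)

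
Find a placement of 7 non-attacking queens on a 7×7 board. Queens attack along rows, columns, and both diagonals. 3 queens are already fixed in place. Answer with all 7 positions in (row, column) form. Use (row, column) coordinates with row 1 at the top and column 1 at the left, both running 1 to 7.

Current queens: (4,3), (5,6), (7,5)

Row 1: attacked by (4,3)→{3,6}; (5,6)→{2,6}; (7,5)→{5}. Safe: 1, 4, 7. Place at column 1.
Row 2: attacked by (1,1)→{1,2}; (4,3)→{1,3,5}; (5,6)→{3,6}; (7,5)→{5}. Safe: 4, 7. Place at column 4.
Row 3: attacked by (1,1)→{1,3}; (2,4)→{3,4,5}; (4,3)→{2,3,4}; (5,6)→{4,6}; (7,5)→{1,5}. Safe: 7. Place at column 7.
Row 6: attacked by (1,1)→{1,6}; (2,4)→{4}; (3,7)→{4,7}; (4,3)→{1,3,5}; (5,6)→{5,6,7}; (7,5)→{4,5,6}. Safe: 2. Place at column 2.
Columns [1, 4, 7, 3, 6, 2, 5], r−c [0, -2, -4, 1, -1, 4, 2], r+c [2, 6, 10, 7, 11, 8, 12] are all distinct, so no two queens attack.

(1,1) (2,4) (3,7) (4,3) (5,6) (6,2) (7,5)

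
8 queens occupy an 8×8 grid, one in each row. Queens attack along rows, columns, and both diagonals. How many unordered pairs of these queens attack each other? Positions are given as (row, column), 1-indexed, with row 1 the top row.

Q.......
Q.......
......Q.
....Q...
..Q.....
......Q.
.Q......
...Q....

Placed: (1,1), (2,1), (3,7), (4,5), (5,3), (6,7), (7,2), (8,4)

4

Same column: (1,1)–(2,1) (column 1); (3,7)–(6,7) (column 7).
Same diagonal: (4,5)–(6,7) (|4−6| = |5−7| = 2); (4,5)–(7,2) (|4−7| = |5−2| = 3).
Total attacking pairs: 4.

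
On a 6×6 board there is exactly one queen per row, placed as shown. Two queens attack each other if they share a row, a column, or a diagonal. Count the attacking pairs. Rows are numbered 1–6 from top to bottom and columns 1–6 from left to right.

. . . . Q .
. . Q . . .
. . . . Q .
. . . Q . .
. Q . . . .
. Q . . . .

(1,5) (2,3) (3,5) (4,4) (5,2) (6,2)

Same column: (1,5)–(3,5) (column 5); (5,2)–(6,2) (column 2).
Same diagonal: (3,5)–(4,4) (|3−4| = |5−4| = 1); (3,5)–(6,2) (|3−6| = |5−2| = 3); (4,4)–(6,2) (|4−6| = |4−2| = 2).
Total attacking pairs: 5.

5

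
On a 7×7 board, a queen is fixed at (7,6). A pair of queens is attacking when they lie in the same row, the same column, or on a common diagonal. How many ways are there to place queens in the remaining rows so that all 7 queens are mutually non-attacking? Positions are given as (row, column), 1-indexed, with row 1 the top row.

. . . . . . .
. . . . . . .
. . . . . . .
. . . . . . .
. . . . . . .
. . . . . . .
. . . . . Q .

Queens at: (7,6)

Branch on row 1: col 1 → 1; col 2 → 4; col 3 → 1; col 4 → 1; col 5 → 0; col 7 → 0.
Sum: 1 + 4 + 1 + 1 + 0 + 0 = 7.

7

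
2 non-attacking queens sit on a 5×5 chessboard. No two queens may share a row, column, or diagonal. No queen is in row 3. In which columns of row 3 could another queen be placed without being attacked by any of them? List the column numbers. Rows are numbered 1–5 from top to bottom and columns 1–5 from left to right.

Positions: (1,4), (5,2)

columns 1, 3, 5

(1,4) attacks row 3 at column 4 and diagonals 2.
(5,2) attacks row 3 at column 2 and diagonals 4.
Attacked columns: {2, 4}. Safe: {1, 3, 5}.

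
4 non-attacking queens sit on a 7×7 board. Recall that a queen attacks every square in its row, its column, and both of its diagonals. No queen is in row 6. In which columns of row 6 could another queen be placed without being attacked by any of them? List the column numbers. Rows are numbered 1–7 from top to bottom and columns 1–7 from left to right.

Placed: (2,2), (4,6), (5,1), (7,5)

columns 3, 7

(2,2) attacks row 6 at column 2 and diagonals 6.
(4,6) attacks row 6 at column 6 and diagonals 4.
(5,1) attacks row 6 at column 1 and diagonals 2.
(7,5) attacks row 6 at column 5 and diagonals 4, 6.
Attacked columns: {1, 2, 4, 5, 6}. Safe: {3, 7}.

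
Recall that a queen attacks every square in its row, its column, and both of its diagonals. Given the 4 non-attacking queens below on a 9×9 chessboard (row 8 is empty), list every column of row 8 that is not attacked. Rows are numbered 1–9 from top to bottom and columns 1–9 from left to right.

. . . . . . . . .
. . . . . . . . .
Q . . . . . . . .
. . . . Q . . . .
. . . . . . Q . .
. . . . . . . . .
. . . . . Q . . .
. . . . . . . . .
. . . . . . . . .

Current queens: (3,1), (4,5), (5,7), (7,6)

(3,1) attacks row 8 at column 1 and diagonals 6.
(4,5) attacks row 8 at column 5 and diagonals 1, 9.
(5,7) attacks row 8 at column 7 and diagonals 4.
(7,6) attacks row 8 at column 6 and diagonals 5, 7.
Attacked columns: {1, 4, 5, 6, 7, 9}. Safe: {2, 3, 8}.

columns 2, 3, 8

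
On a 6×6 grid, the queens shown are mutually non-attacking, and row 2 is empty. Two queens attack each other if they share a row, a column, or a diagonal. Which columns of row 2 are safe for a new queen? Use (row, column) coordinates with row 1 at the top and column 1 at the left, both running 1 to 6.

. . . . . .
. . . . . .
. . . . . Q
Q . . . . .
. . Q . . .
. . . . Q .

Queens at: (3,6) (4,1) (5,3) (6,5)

columns 2, 4

(3,6) attacks row 2 at column 6 and diagonals 5.
(4,1) attacks row 2 at column 1 and diagonals 3.
(5,3) attacks row 2 at column 3 and diagonals 6.
(6,5) attacks row 2 at column 5 and diagonals 1.
Attacked columns: {1, 3, 5, 6}. Safe: {2, 4}.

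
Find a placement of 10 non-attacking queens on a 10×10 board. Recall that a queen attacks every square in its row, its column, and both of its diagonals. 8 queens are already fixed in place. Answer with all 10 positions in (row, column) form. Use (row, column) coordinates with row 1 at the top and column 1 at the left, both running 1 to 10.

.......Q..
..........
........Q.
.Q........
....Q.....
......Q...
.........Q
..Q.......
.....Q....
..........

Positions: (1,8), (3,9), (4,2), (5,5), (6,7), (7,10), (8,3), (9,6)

Row 2: attacked by (1,8)→{7,8,9}; (3,9)→{8,9,10}; (4,2)→{2,4}; (5,5)→{2,5,8}; (6,7)→{3,7}; (7,10)→{5,10}; (8,3)→{3,9}; (9,6)→{6}. Safe: 1. Place at column 1.
Row 10: attacked by (1,8)→{8}; (2,1)→{1,9}; (3,9)→{2,9}; (4,2)→{2,8}; (5,5)→{5,10}; (6,7)→{3,7}; (7,10)→{7,10}; (8,3)→{1,3,5}; (9,6)→{5,6,7}. Safe: 4. Place at column 4.
Columns [8, 1, 9, 2, 5, 7, 10, 3, 6, 4], r−c [-7, 1, -6, 2, 0, -1, -3, 5, 3, 6], r+c [9, 3, 12, 6, 10, 13, 17, 11, 15, 14] are all distinct, so no two queens attack.

(1,8) (2,1) (3,9) (4,2) (5,5) (6,7) (7,10) (8,3) (9,6) (10,4)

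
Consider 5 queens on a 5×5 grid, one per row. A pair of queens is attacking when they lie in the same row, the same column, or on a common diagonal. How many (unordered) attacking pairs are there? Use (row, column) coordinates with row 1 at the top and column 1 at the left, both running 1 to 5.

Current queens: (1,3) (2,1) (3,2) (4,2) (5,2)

4

Same column: (3,2)–(4,2) (column 2); (3,2)–(5,2) (column 2); (4,2)–(5,2) (column 2).
Same diagonal: (2,1)–(3,2) (|2−3| = |1−2| = 1).
Total attacking pairs: 4.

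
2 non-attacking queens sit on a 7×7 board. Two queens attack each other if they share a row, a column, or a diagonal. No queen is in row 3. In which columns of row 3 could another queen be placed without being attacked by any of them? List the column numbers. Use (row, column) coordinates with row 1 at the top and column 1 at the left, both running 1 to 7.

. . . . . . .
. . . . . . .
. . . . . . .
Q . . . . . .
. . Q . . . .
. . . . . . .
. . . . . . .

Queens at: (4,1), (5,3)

(4,1) attacks row 3 at column 1 and diagonals 2.
(5,3) attacks row 3 at column 3 and diagonals 1, 5.
Attacked columns: {1, 2, 3, 5}. Safe: {4, 6, 7}.

columns 4, 6, 7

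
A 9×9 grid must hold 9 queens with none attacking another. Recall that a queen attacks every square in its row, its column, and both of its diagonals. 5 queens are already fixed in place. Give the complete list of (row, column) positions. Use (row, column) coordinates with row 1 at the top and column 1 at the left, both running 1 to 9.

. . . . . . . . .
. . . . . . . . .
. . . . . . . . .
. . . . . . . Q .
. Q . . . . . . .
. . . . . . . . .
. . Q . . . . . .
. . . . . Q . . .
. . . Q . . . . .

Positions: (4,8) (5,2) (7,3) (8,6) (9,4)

(1,1) (2,7) (3,5) (4,8) (5,2) (6,9) (7,3) (8,6) (9,4)

Row 1: attacked by (4,8)→{5,8}; (5,2)→{2,6}; (7,3)→{3,9}; (8,6)→{6}; (9,4)→{4}. Safe: 1, 7. Place at column 1.
Row 2: attacked by (1,1)→{1,2}; (4,8)→{6,8}; (5,2)→{2,5}; (7,3)→{3,8}; (8,6)→{6}; (9,4)→{4}. Safe: 7, 9. Place at column 7.
Row 3: attacked by (1,1)→{1,3}; (2,7)→{6,7,8}; (4,8)→{7,8,9}; (5,2)→{2,4}; (7,3)→{3,7}; (8,6)→{1,6}; (9,4)→{4}. Safe: 5. Place at column 5.
Row 6: attacked by (1,1)→{1,6}; (2,7)→{3,7}; (3,5)→{2,5,8}; (4,8)→{6,8}; (5,2)→{1,2,3}; (7,3)→{2,3,4}; (8,6)→{4,6,8}; (9,4)→{1,4,7}. Safe: 9. Place at column 9.
Columns [1, 7, 5, 8, 2, 9, 3, 6, 4], r−c [0, -5, -2, -4, 3, -3, 4, 2, 5], r+c [2, 9, 8, 12, 7, 15, 10, 14, 13] are all distinct, so no two queens attack.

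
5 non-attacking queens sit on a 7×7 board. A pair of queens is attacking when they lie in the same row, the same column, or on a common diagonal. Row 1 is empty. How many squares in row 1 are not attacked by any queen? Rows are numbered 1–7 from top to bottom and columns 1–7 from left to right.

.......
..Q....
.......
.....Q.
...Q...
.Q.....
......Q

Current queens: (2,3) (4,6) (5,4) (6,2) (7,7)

(2,3) attacks row 1 at column 3 and diagonals 2, 4.
(4,6) attacks row 1 at column 6 and diagonals 3.
(5,4) attacks row 1 at column 4.
(6,2) attacks row 1 at column 2 and diagonals 7.
(7,7) attacks row 1 at column 7 and diagonals 1.
Attacked columns: {1, 2, 3, 4, 6, 7}. Safe: {5}.

1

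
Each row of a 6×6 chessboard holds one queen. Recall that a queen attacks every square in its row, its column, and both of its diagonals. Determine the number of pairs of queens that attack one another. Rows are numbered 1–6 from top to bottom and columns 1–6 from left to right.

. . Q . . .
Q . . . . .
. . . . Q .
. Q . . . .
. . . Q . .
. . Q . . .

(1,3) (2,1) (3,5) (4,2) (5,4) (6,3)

4

Same column: (1,3)–(6,3) (column 3).
Same diagonal: (1,3)–(3,5) (|1−3| = |3−5| = 2); (2,1)–(5,4) (|2−5| = |1−4| = 3); (5,4)–(6,3) (|5−6| = |4−3| = 1).
Total attacking pairs: 4.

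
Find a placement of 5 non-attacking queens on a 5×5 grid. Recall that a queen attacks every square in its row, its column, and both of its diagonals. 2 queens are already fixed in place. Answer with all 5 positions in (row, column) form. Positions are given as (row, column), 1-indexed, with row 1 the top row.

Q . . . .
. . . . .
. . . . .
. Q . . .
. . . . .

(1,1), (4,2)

(1,1) (2,3) (3,5) (4,2) (5,4)

Row 2: attacked by (1,1)→{1,2}; (4,2)→{2,4}. Safe: 3, 5. Place at column 3.
Row 3: attacked by (1,1)→{1,3}; (2,3)→{2,3,4}; (4,2)→{1,2,3}. Safe: 5. Place at column 5.
Row 5: attacked by (1,1)→{1,5}; (2,3)→{3}; (3,5)→{3,5}; (4,2)→{1,2,3}. Safe: 4. Place at column 4.
Columns [1, 3, 5, 2, 4], r−c [0, -1, -2, 2, 1], r+c [2, 5, 8, 6, 9] are all distinct, so no two queens attack.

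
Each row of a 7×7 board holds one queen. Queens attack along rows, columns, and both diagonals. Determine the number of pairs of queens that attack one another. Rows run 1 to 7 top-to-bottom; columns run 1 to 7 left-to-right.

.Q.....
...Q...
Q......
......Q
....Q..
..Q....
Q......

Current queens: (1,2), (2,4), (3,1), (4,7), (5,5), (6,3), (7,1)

1

Same column: (3,1)–(7,1) (column 1).
Total attacking pairs: 1.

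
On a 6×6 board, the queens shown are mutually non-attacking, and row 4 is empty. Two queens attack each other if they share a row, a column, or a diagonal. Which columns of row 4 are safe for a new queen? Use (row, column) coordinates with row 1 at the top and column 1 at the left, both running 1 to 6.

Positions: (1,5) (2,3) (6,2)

(1,5) attacks row 4 at column 5 and diagonals 2.
(2,3) attacks row 4 at column 3 and diagonals 1, 5.
(6,2) attacks row 4 at column 2 and diagonals 4.
Attacked columns: {1, 2, 3, 4, 5}. Safe: {6}.

columns 6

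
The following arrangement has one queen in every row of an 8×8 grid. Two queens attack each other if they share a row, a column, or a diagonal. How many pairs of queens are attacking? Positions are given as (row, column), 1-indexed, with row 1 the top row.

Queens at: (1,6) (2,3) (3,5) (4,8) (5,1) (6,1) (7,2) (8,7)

Same column: (5,1)–(6,1) (column 1).
Same diagonal: (1,6)–(6,1) (|1−6| = |6−1| = 5); (6,1)–(7,2) (|6−7| = |1−2| = 1).
Total attacking pairs: 3.

3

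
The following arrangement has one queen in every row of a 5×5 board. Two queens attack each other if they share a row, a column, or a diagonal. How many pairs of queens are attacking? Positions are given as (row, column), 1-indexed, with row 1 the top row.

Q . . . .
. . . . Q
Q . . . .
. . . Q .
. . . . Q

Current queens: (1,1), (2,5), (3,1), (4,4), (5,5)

5

Same column: (1,1)–(3,1) (column 1); (2,5)–(5,5) (column 5).
Same diagonal: (1,1)–(4,4) (|1−4| = |1−4| = 3); (1,1)–(5,5) (|1−5| = |1−5| = 4); (4,4)–(5,5) (|4−5| = |4−5| = 1).
Total attacking pairs: 5.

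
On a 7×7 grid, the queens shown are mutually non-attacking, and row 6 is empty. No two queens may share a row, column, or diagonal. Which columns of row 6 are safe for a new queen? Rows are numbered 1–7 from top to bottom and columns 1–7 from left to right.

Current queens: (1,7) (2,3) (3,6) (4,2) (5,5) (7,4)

columns 1

(1,7) attacks row 6 at column 7 and diagonals 2.
(2,3) attacks row 6 at column 3 and diagonals 7.
(3,6) attacks row 6 at column 6 and diagonals 3.
(4,2) attacks row 6 at column 2 and diagonals 4.
(5,5) attacks row 6 at column 5 and diagonals 4, 6.
(7,4) attacks row 6 at column 4 and diagonals 3, 5.
Attacked columns: {2, 3, 4, 5, 6, 7}. Safe: {1}.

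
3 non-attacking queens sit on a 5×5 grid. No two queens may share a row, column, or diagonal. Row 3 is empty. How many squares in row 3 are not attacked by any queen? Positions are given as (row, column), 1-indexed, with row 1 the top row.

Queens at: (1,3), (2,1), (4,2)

(1,3) attacks row 3 at column 3 and diagonals 1, 5.
(2,1) attacks row 3 at column 1 and diagonals 2.
(4,2) attacks row 3 at column 2 and diagonals 1, 3.
Attacked columns: {1, 2, 3, 5}. Safe: {4}.

1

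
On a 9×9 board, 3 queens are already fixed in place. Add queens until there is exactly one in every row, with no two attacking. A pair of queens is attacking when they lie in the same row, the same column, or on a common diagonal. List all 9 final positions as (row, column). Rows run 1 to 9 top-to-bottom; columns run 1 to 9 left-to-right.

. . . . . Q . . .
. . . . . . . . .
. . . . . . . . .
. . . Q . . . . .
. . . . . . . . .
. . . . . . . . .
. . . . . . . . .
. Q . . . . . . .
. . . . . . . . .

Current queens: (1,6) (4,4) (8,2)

Row 2: attacked by (1,6)→{5,6,7}; (4,4)→{2,4,6}; (8,2)→{2,8}. Safe: 1, 3, 9. Place at column 9.
Row 3: attacked by (1,6)→{4,6,8}; (2,9)→{8,9}; (4,4)→{3,4,5}; (8,2)→{2,7}. Safe: 1. Place at column 1.
Row 5: attacked by (1,6)→{2,6}; (2,9)→{6,9}; (3,1)→{1,3}; (4,4)→{3,4,5}; (8,2)→{2,5}. Safe: 7, 8. Place at column 7.
Row 6: attacked by (1,6)→{1,6}; (2,9)→{5,9}; (3,1)→{1,4}; (4,4)→{2,4,6}; (5,7)→{6,7,8}; (8,2)→{2,4}. Safe: 3. Place at column 3.
Row 7: attacked by (1,6)→{6}; (2,9)→{4,9}; (3,1)→{1,5}; (4,4)→{1,4,7}; (5,7)→{5,7,9}; (6,3)→{2,3,4}; (8,2)→{1,2,3}. Safe: 8. Place at column 8.
Row 9: attacked by (1,6)→{6}; (2,9)→{2,9}; (3,1)→{1,7}; (4,4)→{4,9}; (5,7)→{3,7}; (6,3)→{3,6}; (7,8)→{6,8}; (8,2)→{1,2,3}. Safe: 5. Place at column 5.
Columns [6, 9, 1, 4, 7, 3, 8, 2, 5], r−c [-5, -7, 2, 0, -2, 3, -1, 6, 4], r+c [7, 11, 4, 8, 12, 9, 15, 10, 14] are all distinct, so no two queens attack.

(1,6) (2,9) (3,1) (4,4) (5,7) (6,3) (7,8) (8,2) (9,5)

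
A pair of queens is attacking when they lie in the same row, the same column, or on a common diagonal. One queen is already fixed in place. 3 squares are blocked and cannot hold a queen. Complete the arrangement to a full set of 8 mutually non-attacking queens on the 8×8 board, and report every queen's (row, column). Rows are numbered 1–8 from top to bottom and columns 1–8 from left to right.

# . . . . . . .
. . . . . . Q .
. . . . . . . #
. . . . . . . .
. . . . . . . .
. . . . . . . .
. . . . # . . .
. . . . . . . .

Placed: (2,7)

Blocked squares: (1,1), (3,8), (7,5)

(1,2) (2,7) (3,5) (4,8) (5,1) (6,4) (7,6) (8,3)

Row 1: attacked by (2,7)→{6,7,8}. Blocked: 1. Safe: 2, 3, 4, 5. Place at column 2.
Row 3: attacked by (1,2)→{2,4}; (2,7)→{6,7,8}. Blocked: 8. Safe: 1, 3, 5. Place at column 5.
Row 4: attacked by (1,2)→{2,5}; (2,7)→{5,7}; (3,5)→{4,5,6}. Safe: 1, 3, 8. Place at column 8.
Row 5: attacked by (1,2)→{2,6}; (2,7)→{4,7}; (3,5)→{3,5,7}; (4,8)→{7,8}. Safe: 1. Place at column 1.
Row 6: attacked by (1,2)→{2,7}; (2,7)→{3,7}; (3,5)→{2,5,8}; (4,8)→{6,8}; (5,1)→{1,2}. Safe: 4. Place at column 4.
Row 7: attacked by (1,2)→{2,8}; (2,7)→{2,7}; (3,5)→{1,5}; (4,8)→{5,8}; (5,1)→{1,3}; (6,4)→{3,4,5}. Blocked: 5. Safe: 6. Place at column 6.
Row 8: attacked by (1,2)→{2}; (2,7)→{1,7}; (3,5)→{5}; (4,8)→{4,8}; (5,1)→{1,4}; (6,4)→{2,4,6}; (7,6)→{5,6,7}. Safe: 3. Place at column 3.
Columns [2, 7, 5, 8, 1, 4, 6, 3], r−c [-1, -5, -2, -4, 4, 2, 1, 5], r+c [3, 9, 8, 12, 6, 10, 13, 11] are all distinct, so no two queens attack.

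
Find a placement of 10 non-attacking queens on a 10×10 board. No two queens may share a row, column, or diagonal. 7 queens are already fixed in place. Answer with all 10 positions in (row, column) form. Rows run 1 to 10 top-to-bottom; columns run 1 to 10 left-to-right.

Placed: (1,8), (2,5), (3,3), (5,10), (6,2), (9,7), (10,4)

(1,8) (2,5) (3,3) (4,1) (5,10) (6,2) (7,6) (8,9) (9,7) (10,4)

Row 4: attacked by (1,8)→{5,8}; (2,5)→{3,5,7}; (3,3)→{2,3,4}; (5,10)→{9,10}; (6,2)→{2,4}; (9,7)→{2,7}; (10,4)→{4,10}. Safe: 1, 6. Place at column 1.
Row 7: attacked by (1,8)→{2,8}; (2,5)→{5,10}; (3,3)→{3,7}; (4,1)→{1,4}; (5,10)→{8,10}; (6,2)→{1,2,3}; (9,7)→{5,7,9}; (10,4)→{1,4,7}. Safe: 6. Place at column 6.
Row 8: attacked by (1,8)→{1,8}; (2,5)→{5}; (3,3)→{3,8}; (4,1)→{1,5}; (5,10)→{7,10}; (6,2)→{2,4}; (7,6)→{5,6,7}; (9,7)→{6,7,8}; (10,4)→{2,4,6}. Safe: 9. Place at column 9.
Columns [8, 5, 3, 1, 10, 2, 6, 9, 7, 4], r−c [-7, -3, 0, 3, -5, 4, 1, -1, 2, 6], r+c [9, 7, 6, 5, 15, 8, 13, 17, 16, 14] are all distinct, so no two queens attack.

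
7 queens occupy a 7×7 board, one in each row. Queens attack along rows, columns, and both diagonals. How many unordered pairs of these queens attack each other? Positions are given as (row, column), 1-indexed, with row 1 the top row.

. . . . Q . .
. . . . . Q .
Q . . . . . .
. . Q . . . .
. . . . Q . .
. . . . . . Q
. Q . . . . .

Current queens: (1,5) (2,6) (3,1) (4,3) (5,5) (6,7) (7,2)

2

Same column: (1,5)–(5,5) (column 5).
Same diagonal: (1,5)–(2,6) (|1−2| = |5−6| = 1).
Total attacking pairs: 2.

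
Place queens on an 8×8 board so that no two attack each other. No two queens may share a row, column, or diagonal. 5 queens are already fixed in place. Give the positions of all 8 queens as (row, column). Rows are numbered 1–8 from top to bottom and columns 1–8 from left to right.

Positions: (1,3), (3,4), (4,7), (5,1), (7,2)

Row 2: attacked by (1,3)→{2,3,4}; (3,4)→{3,4,5}; (4,7)→{5,7}; (5,1)→{1,4}; (7,2)→{2,7}. Safe: 6, 8. Place at column 8.
Row 6: attacked by (1,3)→{3,8}; (2,8)→{4,8}; (3,4)→{1,4,7}; (4,7)→{5,7}; (5,1)→{1,2}; (7,2)→{1,2,3}. Safe: 6. Place at column 6.
Row 8: attacked by (1,3)→{3}; (2,8)→{2,8}; (3,4)→{4}; (4,7)→{3,7}; (5,1)→{1,4}; (6,6)→{4,6,8}; (7,2)→{1,2,3}. Safe: 5. Place at column 5.
Columns [3, 8, 4, 7, 1, 6, 2, 5], r−c [-2, -6, -1, -3, 4, 0, 5, 3], r+c [4, 10, 7, 11, 6, 12, 9, 13] are all distinct, so no two queens attack.

(1,3) (2,8) (3,4) (4,7) (5,1) (6,6) (7,2) (8,5)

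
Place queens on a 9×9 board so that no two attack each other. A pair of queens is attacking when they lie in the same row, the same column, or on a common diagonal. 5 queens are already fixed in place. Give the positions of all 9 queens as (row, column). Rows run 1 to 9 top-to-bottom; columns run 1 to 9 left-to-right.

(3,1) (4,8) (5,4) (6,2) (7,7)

(1,9) (2,5) (3,1) (4,8) (5,4) (6,2) (7,7) (8,3) (9,6)

Row 1: attacked by (3,1)→{1,3}; (4,8)→{5,8}; (5,4)→{4,8}; (6,2)→{2,7}; (7,7)→{1,7}. Safe: 6, 9. Place at column 9.
Row 2: attacked by (1,9)→{8,9}; (3,1)→{1,2}; (4,8)→{6,8}; (5,4)→{1,4,7}; (6,2)→{2,6}; (7,7)→{2,7}. Safe: 3, 5. Place at column 5.
Row 8: attacked by (1,9)→{2,9}; (2,5)→{5}; (3,1)→{1,6}; (4,8)→{4,8}; (5,4)→{1,4,7}; (6,2)→{2,4}; (7,7)→{6,7,8}. Safe: 3. Place at column 3.
Row 9: attacked by (1,9)→{1,9}; (2,5)→{5}; (3,1)→{1,7}; (4,8)→{3,8}; (5,4)→{4,8}; (6,2)→{2,5}; (7,7)→{5,7,9}; (8,3)→{2,3,4}. Safe: 6. Place at column 6.
Columns [9, 5, 1, 8, 4, 2, 7, 3, 6], r−c [-8, -3, 2, -4, 1, 4, 0, 5, 3], r+c [10, 7, 4, 12, 9, 8, 14, 11, 15] are all distinct, so no two queens attack.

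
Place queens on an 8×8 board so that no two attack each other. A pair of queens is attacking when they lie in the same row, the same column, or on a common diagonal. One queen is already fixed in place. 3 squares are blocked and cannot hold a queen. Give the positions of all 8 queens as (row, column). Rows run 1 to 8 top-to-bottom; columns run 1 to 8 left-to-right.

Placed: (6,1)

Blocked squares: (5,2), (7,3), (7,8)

(1,5) (2,7) (3,2) (4,6) (5,3) (6,1) (7,4) (8,8)

Row 1: attacked by (6,1)→{1,6}. Safe: 2, 3, 4, 5, 7, 8. Place at column 5.
Row 2: attacked by (1,5)→{4,5,6}; (6,1)→{1,5}. Safe: 2, 3, 7, 8. Place at column 7.
Row 3: attacked by (1,5)→{3,5,7}; (2,7)→{6,7,8}; (6,1)→{1,4}. Safe: 2. Place at column 2.
Row 4: attacked by (1,5)→{2,5,8}; (2,7)→{5,7}; (3,2)→{1,2,3}; (6,1)→{1,3}. Safe: 4, 6. Place at column 6.
Row 5: attacked by (1,5)→{1,5}; (2,7)→{4,7}; (3,2)→{2,4}; (4,6)→{5,6,7}; (6,1)→{1,2}. Blocked: 2. Safe: 3, 8. Place at column 3.
Row 7: attacked by (1,5)→{5}; (2,7)→{2,7}; (3,2)→{2,6}; (4,6)→{3,6}; (5,3)→{1,3,5}; (6,1)→{1,2}. Blocked: 3,8. Safe: 4. Place at column 4.
Row 8: attacked by (1,5)→{5}; (2,7)→{1,7}; (3,2)→{2,7}; (4,6)→{2,6}; (5,3)→{3,6}; (6,1)→{1,3}; (7,4)→{3,4,5}. Safe: 8. Place at column 8.
Columns [5, 7, 2, 6, 3, 1, 4, 8], r−c [-4, -5, 1, -2, 2, 5, 3, 0], r+c [6, 9, 5, 10, 8, 7, 11, 16] are all distinct, so no two queens attack.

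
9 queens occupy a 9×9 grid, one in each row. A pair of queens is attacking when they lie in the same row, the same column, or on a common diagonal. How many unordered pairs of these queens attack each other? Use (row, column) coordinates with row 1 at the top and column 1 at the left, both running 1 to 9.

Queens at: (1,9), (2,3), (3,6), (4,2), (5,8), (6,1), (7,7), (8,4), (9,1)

3

Same column: (6,1)–(9,1) (column 1).
Same diagonal: (1,9)–(9,1) (|1−9| = |9−1| = 8); (3,6)–(5,8) (|3−5| = |6−8| = 2).
Total attacking pairs: 3.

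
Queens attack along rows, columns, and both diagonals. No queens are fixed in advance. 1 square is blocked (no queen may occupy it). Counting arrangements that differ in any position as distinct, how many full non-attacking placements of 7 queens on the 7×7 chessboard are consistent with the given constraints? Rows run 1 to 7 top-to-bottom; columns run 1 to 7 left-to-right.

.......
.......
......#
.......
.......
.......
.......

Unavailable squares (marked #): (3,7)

Branch on row 1: col 1 → 3; col 2 → 6; col 3 → 5; col 4 → 5; col 5 → 6; col 6 → 5; col 7 → 4.
Sum: 3 + 6 + 5 + 5 + 6 + 5 + 4 = 34.

34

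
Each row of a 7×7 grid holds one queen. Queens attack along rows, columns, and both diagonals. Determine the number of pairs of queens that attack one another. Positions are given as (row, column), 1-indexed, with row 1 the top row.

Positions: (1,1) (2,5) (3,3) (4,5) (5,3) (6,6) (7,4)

Same column: (2,5)–(4,5) (column 5); (3,3)–(5,3) (column 3).
Same diagonal: (1,1)–(3,3) (|1−3| = |1−3| = 2); (1,1)–(6,6) (|1−6| = |1−6| = 5); (3,3)–(6,6) (|3−6| = |3−6| = 3).
Total attacking pairs: 5.

5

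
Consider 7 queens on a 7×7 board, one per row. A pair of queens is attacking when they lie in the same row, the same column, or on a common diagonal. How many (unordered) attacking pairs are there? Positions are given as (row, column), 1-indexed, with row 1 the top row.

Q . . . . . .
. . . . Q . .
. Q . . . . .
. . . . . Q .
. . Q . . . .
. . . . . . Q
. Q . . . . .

1

Same column: (3,2)–(7,2) (column 2).
Total attacking pairs: 1.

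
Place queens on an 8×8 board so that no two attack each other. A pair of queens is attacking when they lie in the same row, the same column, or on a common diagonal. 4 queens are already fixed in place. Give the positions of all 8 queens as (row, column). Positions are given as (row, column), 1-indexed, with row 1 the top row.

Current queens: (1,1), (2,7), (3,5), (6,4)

(1,1) (2,7) (3,5) (4,8) (5,2) (6,4) (7,6) (8,3)

Row 4: attacked by (1,1)→{1,4}; (2,7)→{5,7}; (3,5)→{4,5,6}; (6,4)→{2,4,6}. Safe: 3, 8. Place at column 8.
Row 5: attacked by (1,1)→{1,5}; (2,7)→{4,7}; (3,5)→{3,5,7}; (4,8)→{7,8}; (6,4)→{3,4,5}. Safe: 2, 6. Place at column 2.
Row 7: attacked by (1,1)→{1,7}; (2,7)→{2,7}; (3,5)→{1,5}; (4,8)→{5,8}; (5,2)→{2,4}; (6,4)→{3,4,5}. Safe: 6. Place at column 6.
Row 8: attacked by (1,1)→{1,8}; (2,7)→{1,7}; (3,5)→{5}; (4,8)→{4,8}; (5,2)→{2,5}; (6,4)→{2,4,6}; (7,6)→{5,6,7}. Safe: 3. Place at column 3.
Columns [1, 7, 5, 8, 2, 4, 6, 3], r−c [0, -5, -2, -4, 3, 2, 1, 5], r+c [2, 9, 8, 12, 7, 10, 13, 11] are all distinct, so no two queens attack.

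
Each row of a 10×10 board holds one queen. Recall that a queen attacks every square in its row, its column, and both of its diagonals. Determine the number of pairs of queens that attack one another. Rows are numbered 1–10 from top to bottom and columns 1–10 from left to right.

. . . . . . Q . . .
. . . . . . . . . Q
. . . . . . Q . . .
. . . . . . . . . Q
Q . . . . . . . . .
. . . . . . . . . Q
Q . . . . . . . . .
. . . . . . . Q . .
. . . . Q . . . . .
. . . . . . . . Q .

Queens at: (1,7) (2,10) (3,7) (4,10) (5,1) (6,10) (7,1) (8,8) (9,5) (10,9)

11

Same column: (1,7)–(3,7) (column 7); (2,10)–(4,10) (column 10); (2,10)–(6,10) (column 10); (4,10)–(6,10) (column 10); (5,1)–(7,1) (column 1).
Same diagonal: (1,7)–(4,10) (|1−4| = |7−10| = 3); (1,7)–(7,1) (|1−7| = |7−1| = 6); (3,7)–(6,10) (|3−6| = |7−10| = 3); (4,10)–(9,5) (|4−9| = |10−5| = 5); (5,1)–(9,5) (|5−9| = |1−5| = 4); (6,10)–(8,8) (|6−8| = |10−8| = 2).
Total attacking pairs: 11.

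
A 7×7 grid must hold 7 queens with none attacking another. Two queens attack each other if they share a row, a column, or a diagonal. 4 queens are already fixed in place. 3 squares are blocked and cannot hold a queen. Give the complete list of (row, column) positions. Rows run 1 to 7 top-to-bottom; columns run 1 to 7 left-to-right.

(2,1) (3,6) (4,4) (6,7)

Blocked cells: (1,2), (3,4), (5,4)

(1,5) (2,1) (3,6) (4,4) (5,2) (6,7) (7,3)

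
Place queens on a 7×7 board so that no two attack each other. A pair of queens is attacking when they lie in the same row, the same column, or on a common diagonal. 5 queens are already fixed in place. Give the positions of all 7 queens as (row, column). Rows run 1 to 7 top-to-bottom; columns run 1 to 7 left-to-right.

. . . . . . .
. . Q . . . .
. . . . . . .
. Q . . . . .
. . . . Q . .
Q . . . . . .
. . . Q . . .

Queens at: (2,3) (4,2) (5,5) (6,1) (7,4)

(1,7) (2,3) (3,6) (4,2) (5,5) (6,1) (7,4)

Row 1: attacked by (2,3)→{2,3,4}; (4,2)→{2,5}; (5,5)→{1,5}; (6,1)→{1,6}; (7,4)→{4}. Safe: 7. Place at column 7.
Row 3: attacked by (1,7)→{5,7}; (2,3)→{2,3,4}; (4,2)→{1,2,3}; (5,5)→{3,5,7}; (6,1)→{1,4}; (7,4)→{4}. Safe: 6. Place at column 6.
Columns [7, 3, 6, 2, 5, 1, 4], r−c [-6, -1, -3, 2, 0, 5, 3], r+c [8, 5, 9, 6, 10, 7, 11] are all distinct, so no two queens attack.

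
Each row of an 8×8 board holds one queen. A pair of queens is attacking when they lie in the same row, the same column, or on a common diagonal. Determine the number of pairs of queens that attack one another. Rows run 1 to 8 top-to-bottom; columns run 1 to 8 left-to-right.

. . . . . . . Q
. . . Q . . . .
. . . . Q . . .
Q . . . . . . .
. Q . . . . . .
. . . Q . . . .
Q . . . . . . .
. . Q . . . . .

5

Same column: (2,4)–(6,4) (column 4); (4,1)–(7,1) (column 1).
Same diagonal: (2,4)–(3,5) (|2−3| = |4−5| = 1); (3,5)–(7,1) (|3−7| = |5−1| = 4); (4,1)–(5,2) (|4−5| = |1−2| = 1).
Total attacking pairs: 5.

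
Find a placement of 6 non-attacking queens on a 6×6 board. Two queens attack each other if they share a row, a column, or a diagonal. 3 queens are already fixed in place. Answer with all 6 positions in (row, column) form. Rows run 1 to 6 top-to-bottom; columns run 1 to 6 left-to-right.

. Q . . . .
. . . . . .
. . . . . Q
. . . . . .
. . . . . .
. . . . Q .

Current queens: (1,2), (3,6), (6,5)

Row 2: attacked by (1,2)→{1,2,3}; (3,6)→{5,6}; (6,5)→{1,5}. Safe: 4. Place at column 4.
Row 4: attacked by (1,2)→{2,5}; (2,4)→{2,4,6}; (3,6)→{5,6}; (6,5)→{3,5}. Safe: 1. Place at column 1.
Row 5: attacked by (1,2)→{2,6}; (2,4)→{1,4}; (3,6)→{4,6}; (4,1)→{1,2}; (6,5)→{4,5,6}. Safe: 3. Place at column 3.
Columns [2, 4, 6, 1, 3, 5], r−c [-1, -2, -3, 3, 2, 1], r+c [3, 6, 9, 5, 8, 11] are all distinct, so no two queens attack.

(1,2) (2,4) (3,6) (4,1) (5,3) (6,5)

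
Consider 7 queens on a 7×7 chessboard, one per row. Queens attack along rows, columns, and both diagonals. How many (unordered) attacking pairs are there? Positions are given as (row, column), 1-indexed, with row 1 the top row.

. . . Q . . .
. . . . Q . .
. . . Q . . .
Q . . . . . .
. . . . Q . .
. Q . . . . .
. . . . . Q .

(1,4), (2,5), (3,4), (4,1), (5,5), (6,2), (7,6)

Same column: (1,4)–(3,4) (column 4); (2,5)–(5,5) (column 5).
Same diagonal: (1,4)–(2,5) (|1−2| = |4−5| = 1); (1,4)–(4,1) (|1−4| = |4−1| = 3); (2,5)–(3,4) (|2−3| = |5−4| = 1).
Total attacking pairs: 5.

5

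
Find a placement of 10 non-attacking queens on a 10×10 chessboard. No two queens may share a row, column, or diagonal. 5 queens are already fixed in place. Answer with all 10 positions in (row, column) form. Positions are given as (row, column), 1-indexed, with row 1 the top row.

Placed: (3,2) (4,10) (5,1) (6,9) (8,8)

(1,3) (2,6) (3,2) (4,10) (5,1) (6,9) (7,5) (8,8) (9,4) (10,7)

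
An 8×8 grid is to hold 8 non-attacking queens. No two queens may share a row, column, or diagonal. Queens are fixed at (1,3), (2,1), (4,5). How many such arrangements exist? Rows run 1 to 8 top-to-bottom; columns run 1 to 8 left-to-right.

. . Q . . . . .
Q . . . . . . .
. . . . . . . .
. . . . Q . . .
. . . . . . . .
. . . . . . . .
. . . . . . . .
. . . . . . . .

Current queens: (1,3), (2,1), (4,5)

1

Branch on row 3: col 7 → 1; col 8 → 0.
Sum: 1 + 0 = 1.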